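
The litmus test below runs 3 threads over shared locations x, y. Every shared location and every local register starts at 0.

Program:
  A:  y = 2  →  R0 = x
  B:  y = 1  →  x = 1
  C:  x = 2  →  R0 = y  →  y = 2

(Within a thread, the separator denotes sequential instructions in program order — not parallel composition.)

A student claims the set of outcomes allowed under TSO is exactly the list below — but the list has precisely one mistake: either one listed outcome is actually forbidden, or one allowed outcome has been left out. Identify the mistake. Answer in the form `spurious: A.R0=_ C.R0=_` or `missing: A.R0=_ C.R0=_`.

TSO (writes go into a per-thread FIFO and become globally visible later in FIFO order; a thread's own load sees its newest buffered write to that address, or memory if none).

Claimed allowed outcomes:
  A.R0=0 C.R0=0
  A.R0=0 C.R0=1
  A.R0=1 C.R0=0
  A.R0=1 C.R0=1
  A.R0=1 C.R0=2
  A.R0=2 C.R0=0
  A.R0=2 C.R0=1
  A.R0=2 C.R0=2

outcome vector order: (A.R0,C.R0)
TSO (9): 0/0 0/1 0/2 1/0 1/1 1/2 2/0 2/1 2/2
TSO∖claimed = {0/2}

missing: A.R0=0 C.R0=2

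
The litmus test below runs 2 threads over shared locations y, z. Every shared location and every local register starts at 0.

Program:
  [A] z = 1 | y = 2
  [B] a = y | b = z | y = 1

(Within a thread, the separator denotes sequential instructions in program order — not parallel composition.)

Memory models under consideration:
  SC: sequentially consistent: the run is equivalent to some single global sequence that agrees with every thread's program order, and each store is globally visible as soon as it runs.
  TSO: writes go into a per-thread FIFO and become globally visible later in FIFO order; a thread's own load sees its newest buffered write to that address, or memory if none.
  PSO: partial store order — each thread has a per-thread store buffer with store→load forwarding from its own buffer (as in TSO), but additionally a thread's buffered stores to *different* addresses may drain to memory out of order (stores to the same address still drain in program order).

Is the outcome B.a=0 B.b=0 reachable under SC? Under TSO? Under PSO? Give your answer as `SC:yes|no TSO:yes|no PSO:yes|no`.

SC:yes TSO:yes PSO:yes

outcome vector order: (B.a,B.b)
SC: 3 outcomes — {00; 01; 21}
TSO: 3 outcomes — {00; 01; 21}
PSO: 4 outcomes — {00; 01; 20; 21}
target 00 ∈ {SC,TSO,PSO}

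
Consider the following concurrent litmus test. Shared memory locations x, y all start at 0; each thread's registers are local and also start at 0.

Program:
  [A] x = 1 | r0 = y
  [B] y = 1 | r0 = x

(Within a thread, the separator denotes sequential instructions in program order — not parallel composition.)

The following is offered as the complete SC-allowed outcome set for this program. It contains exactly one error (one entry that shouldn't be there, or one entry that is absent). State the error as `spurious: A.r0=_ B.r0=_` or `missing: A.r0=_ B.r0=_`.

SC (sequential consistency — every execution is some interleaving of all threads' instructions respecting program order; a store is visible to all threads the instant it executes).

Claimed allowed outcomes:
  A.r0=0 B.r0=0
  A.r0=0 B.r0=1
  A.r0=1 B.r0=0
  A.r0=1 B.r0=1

spurious: A.r0=0 B.r0=0

outcome vector order: (A.r0,B.r0)
[SC] allowed = {01 10 11}
claimed∖SC = {00}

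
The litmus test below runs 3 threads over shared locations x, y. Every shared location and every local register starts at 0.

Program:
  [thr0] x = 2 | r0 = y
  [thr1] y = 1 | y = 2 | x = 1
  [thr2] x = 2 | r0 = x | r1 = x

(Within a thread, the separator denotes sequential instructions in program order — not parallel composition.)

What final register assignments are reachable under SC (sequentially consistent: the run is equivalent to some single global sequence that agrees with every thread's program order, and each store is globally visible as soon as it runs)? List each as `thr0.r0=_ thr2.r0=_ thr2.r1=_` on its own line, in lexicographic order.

thr0.r0=0 thr2.r0=1 thr2.r1=1
thr0.r0=0 thr2.r0=2 thr2.r1=1
thr0.r0=0 thr2.r0=2 thr2.r1=2
thr0.r0=1 thr2.r0=1 thr2.r1=1
thr0.r0=1 thr2.r0=2 thr2.r1=1
thr0.r0=1 thr2.r0=2 thr2.r1=2
thr0.r0=2 thr2.r0=1 thr2.r1=1
thr0.r0=2 thr2.r0=1 thr2.r1=2
thr0.r0=2 thr2.r0=2 thr2.r1=1
thr0.r0=2 thr2.r0=2 thr2.r1=2

outcome vector order: (thr0.r0,thr2.r0,thr2.r1)
|SC outcomes| = 10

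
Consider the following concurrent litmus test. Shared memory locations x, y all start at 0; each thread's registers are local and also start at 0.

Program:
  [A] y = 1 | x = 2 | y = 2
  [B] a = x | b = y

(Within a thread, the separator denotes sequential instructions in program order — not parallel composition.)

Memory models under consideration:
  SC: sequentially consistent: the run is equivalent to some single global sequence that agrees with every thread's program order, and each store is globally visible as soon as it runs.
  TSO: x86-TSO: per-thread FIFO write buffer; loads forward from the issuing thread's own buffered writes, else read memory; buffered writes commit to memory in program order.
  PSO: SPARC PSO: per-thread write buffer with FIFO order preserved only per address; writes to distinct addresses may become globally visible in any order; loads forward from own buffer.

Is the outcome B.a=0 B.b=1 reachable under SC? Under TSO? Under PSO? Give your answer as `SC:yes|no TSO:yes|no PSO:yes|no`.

outcome vector order: (B.a,B.b)
SC (5): (0,0), (0,1), (0,2), (2,1), (2,2)
TSO (5): (0,0), (0,1), (0,2), (2,1), (2,2)
PSO (6): (0,0), (0,1), (0,2), (2,0), (2,1), (2,2)
target (0,1) ∈ {SC,TSO,PSO}

SC:yes TSO:yes PSO:yes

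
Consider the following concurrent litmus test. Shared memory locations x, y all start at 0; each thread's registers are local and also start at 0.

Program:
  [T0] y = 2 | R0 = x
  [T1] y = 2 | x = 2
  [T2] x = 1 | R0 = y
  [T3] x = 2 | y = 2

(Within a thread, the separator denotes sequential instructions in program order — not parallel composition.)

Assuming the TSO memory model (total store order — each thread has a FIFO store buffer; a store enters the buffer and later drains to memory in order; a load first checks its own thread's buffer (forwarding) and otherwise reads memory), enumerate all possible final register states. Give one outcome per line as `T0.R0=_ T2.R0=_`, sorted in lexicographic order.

outcome vector order: (T0.R0,T2.R0)
|TSO outcomes| = 6

T0.R0=0 T2.R0=0
T0.R0=0 T2.R0=2
T0.R0=1 T2.R0=0
T0.R0=1 T2.R0=2
T0.R0=2 T2.R0=0
T0.R0=2 T2.R0=2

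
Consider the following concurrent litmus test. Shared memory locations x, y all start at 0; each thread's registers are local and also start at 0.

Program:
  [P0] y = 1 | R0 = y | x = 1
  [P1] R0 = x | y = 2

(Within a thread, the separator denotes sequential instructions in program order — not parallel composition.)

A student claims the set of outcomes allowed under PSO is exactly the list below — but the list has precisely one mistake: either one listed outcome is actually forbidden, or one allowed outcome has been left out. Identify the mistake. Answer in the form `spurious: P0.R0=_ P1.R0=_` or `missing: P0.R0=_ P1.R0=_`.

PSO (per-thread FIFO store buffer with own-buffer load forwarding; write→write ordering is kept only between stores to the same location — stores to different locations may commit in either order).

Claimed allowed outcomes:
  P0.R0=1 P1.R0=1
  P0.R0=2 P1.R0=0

outcome vector order: (P0.R0,P1.R0)
[PSO] allowed = {1/0; 1/1; 2/0}
PSO∖claimed = {1/0}

missing: P0.R0=1 P1.R0=0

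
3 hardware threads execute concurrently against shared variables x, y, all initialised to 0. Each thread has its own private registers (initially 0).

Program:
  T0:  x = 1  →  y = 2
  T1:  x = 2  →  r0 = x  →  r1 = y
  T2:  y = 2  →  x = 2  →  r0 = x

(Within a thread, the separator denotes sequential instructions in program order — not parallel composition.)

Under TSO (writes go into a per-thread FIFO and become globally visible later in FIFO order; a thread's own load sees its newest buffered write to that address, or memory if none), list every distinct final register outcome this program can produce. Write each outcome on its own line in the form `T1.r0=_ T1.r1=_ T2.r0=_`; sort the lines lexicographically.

outcome vector order: (T1.r0,T1.r1,T2.r0)
|TSO outcomes| = 7

T1.r0=1 T1.r1=0 T2.r0=2
T1.r0=1 T1.r1=2 T2.r0=1
T1.r0=1 T1.r1=2 T2.r0=2
T1.r0=2 T1.r1=0 T2.r0=1
T1.r0=2 T1.r1=0 T2.r0=2
T1.r0=2 T1.r1=2 T2.r0=1
T1.r0=2 T1.r1=2 T2.r0=2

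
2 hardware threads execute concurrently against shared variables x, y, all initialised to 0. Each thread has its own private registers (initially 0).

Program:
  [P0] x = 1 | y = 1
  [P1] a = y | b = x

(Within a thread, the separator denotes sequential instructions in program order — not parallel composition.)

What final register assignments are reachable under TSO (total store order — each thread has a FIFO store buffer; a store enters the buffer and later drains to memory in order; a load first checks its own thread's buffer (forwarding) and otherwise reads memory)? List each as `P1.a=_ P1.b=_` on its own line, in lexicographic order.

outcome vector order: (P1.a,P1.b)
|TSO outcomes| = 3

P1.a=0 P1.b=0
P1.a=0 P1.b=1
P1.a=1 P1.b=1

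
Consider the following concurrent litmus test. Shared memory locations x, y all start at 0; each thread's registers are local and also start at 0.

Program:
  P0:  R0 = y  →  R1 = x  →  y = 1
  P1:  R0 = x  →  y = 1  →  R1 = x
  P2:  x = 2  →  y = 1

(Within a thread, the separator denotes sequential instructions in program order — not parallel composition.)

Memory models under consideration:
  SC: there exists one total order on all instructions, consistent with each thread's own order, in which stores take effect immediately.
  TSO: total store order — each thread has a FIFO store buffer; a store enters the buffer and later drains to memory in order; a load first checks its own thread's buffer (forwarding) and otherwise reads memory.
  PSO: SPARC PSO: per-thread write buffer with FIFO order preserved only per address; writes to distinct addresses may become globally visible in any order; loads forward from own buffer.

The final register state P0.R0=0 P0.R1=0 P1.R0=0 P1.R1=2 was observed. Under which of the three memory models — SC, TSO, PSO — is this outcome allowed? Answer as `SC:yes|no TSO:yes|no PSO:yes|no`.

SC:yes TSO:yes PSO:yes

outcome vector order: (P0.R0,P0.R1,P1.R0,P1.R1)
[SC] allowed = {0000 0002 0022 0200 0202 0222 1000 1002 1200 1202 1222}
[TSO] allowed = {0000 0002 0022 0200 0202 0222 1000 1002 1200 1202 1222}
[PSO] allowed = {0000 0002 0022 0200 0202 0222 1000 1002 1022 1200 1202 1222}
target 0002 ∈ {SC,TSO,PSO}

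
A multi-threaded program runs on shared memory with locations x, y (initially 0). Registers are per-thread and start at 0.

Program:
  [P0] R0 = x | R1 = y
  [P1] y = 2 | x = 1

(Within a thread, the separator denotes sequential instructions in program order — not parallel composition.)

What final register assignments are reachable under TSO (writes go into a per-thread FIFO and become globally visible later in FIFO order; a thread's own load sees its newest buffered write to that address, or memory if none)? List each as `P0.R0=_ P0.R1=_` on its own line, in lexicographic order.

outcome vector order: (P0.R0,P0.R1)
|TSO outcomes| = 3

P0.R0=0 P0.R1=0
P0.R0=0 P0.R1=2
P0.R0=1 P0.R1=2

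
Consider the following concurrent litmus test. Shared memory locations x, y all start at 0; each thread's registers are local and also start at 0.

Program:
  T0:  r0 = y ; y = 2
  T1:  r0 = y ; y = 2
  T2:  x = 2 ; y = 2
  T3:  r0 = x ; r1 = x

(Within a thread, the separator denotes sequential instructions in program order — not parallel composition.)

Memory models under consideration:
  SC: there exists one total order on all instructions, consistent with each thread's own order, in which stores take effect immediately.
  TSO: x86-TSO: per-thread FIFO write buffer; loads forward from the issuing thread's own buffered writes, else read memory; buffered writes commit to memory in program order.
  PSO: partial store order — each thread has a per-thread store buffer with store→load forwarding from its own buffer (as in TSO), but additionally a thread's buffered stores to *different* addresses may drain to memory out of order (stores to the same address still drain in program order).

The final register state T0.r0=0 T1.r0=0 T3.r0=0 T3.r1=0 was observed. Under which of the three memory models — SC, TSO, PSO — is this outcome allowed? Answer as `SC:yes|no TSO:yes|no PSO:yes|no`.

outcome vector order: (T0.r0,T1.r0,T3.r0,T3.r1)
[SC] allowed = {0000 0002 0022 0200 0202 0222 2000 2002 2022 2200 2202 2222}
[TSO] allowed = {0000 0002 0022 0200 0202 0222 2000 2002 2022 2200 2202 2222}
[PSO] allowed = {0000 0002 0022 0200 0202 0222 2000 2002 2022 2200 2202 2222}
target 0000 ∈ {SC,TSO,PSO}

SC:yes TSO:yes PSO:yes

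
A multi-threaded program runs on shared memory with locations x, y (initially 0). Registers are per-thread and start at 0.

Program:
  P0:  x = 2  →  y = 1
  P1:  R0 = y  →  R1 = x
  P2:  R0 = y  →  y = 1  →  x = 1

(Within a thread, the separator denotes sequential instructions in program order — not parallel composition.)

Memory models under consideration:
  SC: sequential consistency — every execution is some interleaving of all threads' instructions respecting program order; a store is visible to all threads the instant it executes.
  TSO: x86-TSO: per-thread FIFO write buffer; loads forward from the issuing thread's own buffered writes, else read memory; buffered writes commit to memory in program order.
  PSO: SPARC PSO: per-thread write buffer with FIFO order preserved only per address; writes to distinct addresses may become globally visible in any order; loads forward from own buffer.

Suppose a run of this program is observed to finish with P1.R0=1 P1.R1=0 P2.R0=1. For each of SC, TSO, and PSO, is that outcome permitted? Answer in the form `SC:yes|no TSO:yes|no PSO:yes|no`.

outcome vector order: (P1.R0,P1.R1,P2.R0)
[SC] allowed = {000 001 010 011 020 021 100 110 111 120 121}
[TSO] allowed = {000 001 010 011 020 021 100 110 111 120 121}
[PSO] allowed = {000 001 010 011 020 021 100 101 110 111 120 121}
target 101 ∈ {PSO}

SC:no TSO:no PSO:yes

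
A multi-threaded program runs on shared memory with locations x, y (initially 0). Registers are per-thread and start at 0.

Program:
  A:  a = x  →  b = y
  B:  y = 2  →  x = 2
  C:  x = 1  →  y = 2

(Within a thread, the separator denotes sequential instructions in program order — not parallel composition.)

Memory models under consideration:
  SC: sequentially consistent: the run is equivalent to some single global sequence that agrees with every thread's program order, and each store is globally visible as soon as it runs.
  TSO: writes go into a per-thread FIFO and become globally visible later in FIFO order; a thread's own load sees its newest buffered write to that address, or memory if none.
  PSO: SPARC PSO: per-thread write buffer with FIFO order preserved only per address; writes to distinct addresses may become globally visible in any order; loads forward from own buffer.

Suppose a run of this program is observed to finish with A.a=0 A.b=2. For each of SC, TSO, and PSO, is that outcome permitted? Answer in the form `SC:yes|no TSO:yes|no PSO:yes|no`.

outcome vector order: (A.a,A.b)
under SC → 00, 02, 10, 12, 22
under TSO → 00, 02, 10, 12, 22
under PSO → 00, 02, 10, 12, 20, 22
target 02 ∈ {SC,TSO,PSO}

SC:yes TSO:yes PSO:yes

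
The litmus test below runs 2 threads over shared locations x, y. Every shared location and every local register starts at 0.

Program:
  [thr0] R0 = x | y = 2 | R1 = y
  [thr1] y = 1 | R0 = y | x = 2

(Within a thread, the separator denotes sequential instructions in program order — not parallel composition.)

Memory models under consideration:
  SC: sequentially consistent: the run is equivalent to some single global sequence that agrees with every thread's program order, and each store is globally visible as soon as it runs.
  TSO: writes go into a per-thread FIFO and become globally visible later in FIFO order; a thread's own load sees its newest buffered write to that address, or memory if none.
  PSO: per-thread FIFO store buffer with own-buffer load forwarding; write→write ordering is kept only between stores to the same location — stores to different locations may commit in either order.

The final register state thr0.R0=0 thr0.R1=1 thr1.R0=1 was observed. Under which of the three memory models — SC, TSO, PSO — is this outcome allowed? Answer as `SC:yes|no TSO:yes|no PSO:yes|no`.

SC:yes TSO:yes PSO:yes

outcome vector order: (thr0.R0,thr0.R1,thr1.R0)
SC (4): 011, 021, 022, 221
TSO (4): 011, 021, 022, 221
PSO (5): 011, 021, 022, 211, 221
target 011 ∈ {SC,TSO,PSO}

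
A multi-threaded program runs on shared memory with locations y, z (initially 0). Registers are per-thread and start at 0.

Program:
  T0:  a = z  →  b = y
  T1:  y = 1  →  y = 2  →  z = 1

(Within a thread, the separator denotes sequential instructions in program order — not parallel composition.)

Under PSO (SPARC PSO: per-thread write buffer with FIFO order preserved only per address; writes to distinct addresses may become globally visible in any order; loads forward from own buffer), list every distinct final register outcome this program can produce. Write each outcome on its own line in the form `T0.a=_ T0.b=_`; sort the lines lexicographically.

outcome vector order: (T0.a,T0.b)
|PSO outcomes| = 6

T0.a=0 T0.b=0
T0.a=0 T0.b=1
T0.a=0 T0.b=2
T0.a=1 T0.b=0
T0.a=1 T0.b=1
T0.a=1 T0.b=2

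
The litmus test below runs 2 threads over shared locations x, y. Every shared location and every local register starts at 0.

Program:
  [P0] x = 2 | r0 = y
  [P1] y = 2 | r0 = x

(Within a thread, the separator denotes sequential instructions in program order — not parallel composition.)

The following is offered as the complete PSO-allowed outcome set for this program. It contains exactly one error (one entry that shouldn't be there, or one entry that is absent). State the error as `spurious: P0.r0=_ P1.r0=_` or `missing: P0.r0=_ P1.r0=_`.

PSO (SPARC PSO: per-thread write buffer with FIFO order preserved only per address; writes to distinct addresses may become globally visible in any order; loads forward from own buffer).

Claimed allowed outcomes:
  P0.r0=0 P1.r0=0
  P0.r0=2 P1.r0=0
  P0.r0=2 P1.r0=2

missing: P0.r0=0 P1.r0=2

outcome vector order: (P0.r0,P1.r0)
PSO: 4 outcomes — {00 02 20 22}
PSO∖claimed = {02}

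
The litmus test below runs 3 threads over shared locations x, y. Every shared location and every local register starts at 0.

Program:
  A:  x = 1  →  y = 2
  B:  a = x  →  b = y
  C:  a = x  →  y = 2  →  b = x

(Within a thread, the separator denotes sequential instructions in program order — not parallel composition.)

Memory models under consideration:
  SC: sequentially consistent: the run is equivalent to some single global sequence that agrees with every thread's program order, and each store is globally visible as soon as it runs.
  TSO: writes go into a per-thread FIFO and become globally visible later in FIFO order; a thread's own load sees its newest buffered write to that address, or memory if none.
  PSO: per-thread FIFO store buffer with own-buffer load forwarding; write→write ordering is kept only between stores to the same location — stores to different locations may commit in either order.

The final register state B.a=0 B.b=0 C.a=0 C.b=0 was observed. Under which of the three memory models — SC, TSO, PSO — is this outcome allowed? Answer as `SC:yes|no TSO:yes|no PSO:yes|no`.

SC:yes TSO:yes PSO:yes

outcome vector order: (B.a,B.b,C.a,C.b)
under SC → (0,0,0,0), (0,0,0,1), (0,0,1,1), (0,2,0,0), (0,2,0,1), (0,2,1,1), (1,0,0,1), (1,0,1,1), (1,2,0,0), (1,2,0,1), (1,2,1,1)
under TSO → (0,0,0,0), (0,0,0,1), (0,0,1,1), (0,2,0,0), (0,2,0,1), (0,2,1,1), (1,0,0,0), (1,0,0,1), (1,0,1,1), (1,2,0,0), (1,2,0,1), (1,2,1,1)
under PSO → (0,0,0,0), (0,0,0,1), (0,0,1,1), (0,2,0,0), (0,2,0,1), (0,2,1,1), (1,0,0,0), (1,0,0,1), (1,0,1,1), (1,2,0,0), (1,2,0,1), (1,2,1,1)
target (0,0,0,0) ∈ {SC,TSO,PSO}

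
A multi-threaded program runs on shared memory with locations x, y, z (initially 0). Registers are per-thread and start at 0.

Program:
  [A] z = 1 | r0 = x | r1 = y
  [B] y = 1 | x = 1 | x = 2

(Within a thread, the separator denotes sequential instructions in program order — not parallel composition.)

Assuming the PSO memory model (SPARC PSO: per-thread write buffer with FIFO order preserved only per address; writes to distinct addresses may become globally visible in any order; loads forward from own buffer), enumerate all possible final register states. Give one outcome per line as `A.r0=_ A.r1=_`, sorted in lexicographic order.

outcome vector order: (A.r0,A.r1)
|PSO outcomes| = 6

A.r0=0 A.r1=0
A.r0=0 A.r1=1
A.r0=1 A.r1=0
A.r0=1 A.r1=1
A.r0=2 A.r1=0
A.r0=2 A.r1=1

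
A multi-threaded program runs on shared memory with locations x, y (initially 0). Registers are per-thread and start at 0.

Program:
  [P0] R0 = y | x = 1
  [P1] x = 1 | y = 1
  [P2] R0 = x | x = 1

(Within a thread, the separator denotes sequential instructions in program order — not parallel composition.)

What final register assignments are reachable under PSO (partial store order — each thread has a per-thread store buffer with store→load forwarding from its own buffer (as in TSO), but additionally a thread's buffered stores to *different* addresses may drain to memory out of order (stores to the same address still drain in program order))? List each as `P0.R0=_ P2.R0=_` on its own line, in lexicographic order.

P0.R0=0 P2.R0=0
P0.R0=0 P2.R0=1
P0.R0=1 P2.R0=0
P0.R0=1 P2.R0=1

outcome vector order: (P0.R0,P2.R0)
|PSO outcomes| = 4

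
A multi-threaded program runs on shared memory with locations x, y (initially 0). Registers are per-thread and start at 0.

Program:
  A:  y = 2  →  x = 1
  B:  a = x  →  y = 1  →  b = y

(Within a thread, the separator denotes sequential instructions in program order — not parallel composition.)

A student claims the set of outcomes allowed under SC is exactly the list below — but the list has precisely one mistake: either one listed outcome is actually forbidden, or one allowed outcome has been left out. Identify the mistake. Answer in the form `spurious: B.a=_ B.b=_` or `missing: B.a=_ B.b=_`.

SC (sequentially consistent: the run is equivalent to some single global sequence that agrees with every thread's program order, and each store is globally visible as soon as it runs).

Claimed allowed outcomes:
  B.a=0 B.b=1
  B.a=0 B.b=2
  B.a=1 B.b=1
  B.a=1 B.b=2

spurious: B.a=1 B.b=2

outcome vector order: (B.a,B.b)
SC: 3 outcomes — {(0,1) (0,2) (1,1)}
claimed∖SC = {(1,2)}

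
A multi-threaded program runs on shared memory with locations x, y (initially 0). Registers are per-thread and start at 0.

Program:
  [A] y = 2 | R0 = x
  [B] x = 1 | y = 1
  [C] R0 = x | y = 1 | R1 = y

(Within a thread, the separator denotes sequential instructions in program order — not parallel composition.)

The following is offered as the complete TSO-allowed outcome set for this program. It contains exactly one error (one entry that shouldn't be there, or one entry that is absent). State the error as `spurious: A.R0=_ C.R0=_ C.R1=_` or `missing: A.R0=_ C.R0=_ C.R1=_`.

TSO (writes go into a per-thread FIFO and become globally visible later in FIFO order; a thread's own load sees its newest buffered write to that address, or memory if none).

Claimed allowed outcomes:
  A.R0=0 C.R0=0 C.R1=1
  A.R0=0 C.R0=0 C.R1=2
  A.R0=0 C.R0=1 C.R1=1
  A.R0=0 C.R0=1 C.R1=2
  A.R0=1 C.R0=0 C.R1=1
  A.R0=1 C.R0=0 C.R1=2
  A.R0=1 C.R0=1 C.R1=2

outcome vector order: (A.R0,C.R0,C.R1)
TSO: 8 outcomes — {(0,0,1), (0,0,2), (0,1,1), (0,1,2), (1,0,1), (1,0,2), (1,1,1), (1,1,2)}
TSO∖claimed = {(1,1,1)}

missing: A.R0=1 C.R0=1 C.R1=1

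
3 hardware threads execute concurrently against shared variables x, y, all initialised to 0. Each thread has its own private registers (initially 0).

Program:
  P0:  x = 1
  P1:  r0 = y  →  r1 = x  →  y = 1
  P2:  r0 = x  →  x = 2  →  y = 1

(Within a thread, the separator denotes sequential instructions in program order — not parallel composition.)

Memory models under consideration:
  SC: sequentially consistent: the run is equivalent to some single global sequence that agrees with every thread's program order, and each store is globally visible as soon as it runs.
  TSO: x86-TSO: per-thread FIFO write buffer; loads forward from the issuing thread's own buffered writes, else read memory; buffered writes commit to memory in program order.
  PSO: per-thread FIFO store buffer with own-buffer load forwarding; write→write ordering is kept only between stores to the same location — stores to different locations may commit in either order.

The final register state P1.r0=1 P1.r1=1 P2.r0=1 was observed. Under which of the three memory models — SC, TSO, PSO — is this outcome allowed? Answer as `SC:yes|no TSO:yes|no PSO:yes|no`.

outcome vector order: (P1.r0,P1.r1,P2.r0)
SC (9): <0 0 0>; <0 0 1>; <0 1 0>; <0 1 1>; <0 2 0>; <0 2 1>; <1 1 0>; <1 2 0>; <1 2 1>
TSO (9): <0 0 0>; <0 0 1>; <0 1 0>; <0 1 1>; <0 2 0>; <0 2 1>; <1 1 0>; <1 2 0>; <1 2 1>
PSO (11): <0 0 0>; <0 0 1>; <0 1 0>; <0 1 1>; <0 2 0>; <0 2 1>; <1 0 0>; <1 1 0>; <1 1 1>; <1 2 0>; <1 2 1>
target <1 1 1> ∈ {PSO}

SC:no TSO:no PSO:yes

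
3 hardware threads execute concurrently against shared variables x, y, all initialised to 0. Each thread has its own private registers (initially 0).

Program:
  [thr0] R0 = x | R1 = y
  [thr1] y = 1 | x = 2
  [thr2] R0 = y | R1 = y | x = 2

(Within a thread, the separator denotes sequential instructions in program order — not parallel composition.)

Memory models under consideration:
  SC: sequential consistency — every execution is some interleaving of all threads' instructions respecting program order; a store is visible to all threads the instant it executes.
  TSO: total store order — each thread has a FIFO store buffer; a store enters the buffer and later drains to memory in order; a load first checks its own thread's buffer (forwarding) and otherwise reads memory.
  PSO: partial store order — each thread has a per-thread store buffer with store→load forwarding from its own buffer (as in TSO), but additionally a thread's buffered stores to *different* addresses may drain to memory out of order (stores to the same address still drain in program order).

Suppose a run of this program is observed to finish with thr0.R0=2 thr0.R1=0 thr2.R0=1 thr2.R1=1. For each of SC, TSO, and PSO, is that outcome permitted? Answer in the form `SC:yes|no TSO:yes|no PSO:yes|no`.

SC:no TSO:no PSO:yes

outcome vector order: (thr0.R0,thr0.R1,thr2.R0,thr2.R1)
SC: 10 outcomes — {<0 0 0 0> <0 0 0 1> <0 0 1 1> <0 1 0 0> <0 1 0 1> <0 1 1 1> <2 0 0 0> <2 1 0 0> <2 1 0 1> <2 1 1 1>}
TSO: 10 outcomes — {<0 0 0 0> <0 0 0 1> <0 0 1 1> <0 1 0 0> <0 1 0 1> <0 1 1 1> <2 0 0 0> <2 1 0 0> <2 1 0 1> <2 1 1 1>}
PSO: 12 outcomes — {<0 0 0 0> <0 0 0 1> <0 0 1 1> <0 1 0 0> <0 1 0 1> <0 1 1 1> <2 0 0 0> <2 0 0 1> <2 0 1 1> <2 1 0 0> <2 1 0 1> <2 1 1 1>}
target <2 0 1 1> ∈ {PSO}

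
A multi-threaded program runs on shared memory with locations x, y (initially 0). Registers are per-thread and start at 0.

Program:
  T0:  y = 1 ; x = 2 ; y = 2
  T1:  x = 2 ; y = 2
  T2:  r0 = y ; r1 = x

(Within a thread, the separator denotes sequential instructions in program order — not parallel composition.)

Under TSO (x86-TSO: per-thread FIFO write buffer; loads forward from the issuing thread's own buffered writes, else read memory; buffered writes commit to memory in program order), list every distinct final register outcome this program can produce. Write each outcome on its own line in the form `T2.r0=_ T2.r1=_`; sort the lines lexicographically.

T2.r0=0 T2.r1=0
T2.r0=0 T2.r1=2
T2.r0=1 T2.r1=0
T2.r0=1 T2.r1=2
T2.r0=2 T2.r1=2

outcome vector order: (T2.r0,T2.r1)
|TSO outcomes| = 5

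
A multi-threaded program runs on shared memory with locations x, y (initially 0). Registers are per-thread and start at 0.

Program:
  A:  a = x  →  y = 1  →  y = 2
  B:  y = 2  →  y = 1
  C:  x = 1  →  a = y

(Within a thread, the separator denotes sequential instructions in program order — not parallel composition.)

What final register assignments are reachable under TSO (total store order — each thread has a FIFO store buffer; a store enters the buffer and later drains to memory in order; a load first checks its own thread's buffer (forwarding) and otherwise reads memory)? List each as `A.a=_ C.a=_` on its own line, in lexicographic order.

outcome vector order: (A.a,C.a)
|TSO outcomes| = 6

A.a=0 C.a=0
A.a=0 C.a=1
A.a=0 C.a=2
A.a=1 C.a=0
A.a=1 C.a=1
A.a=1 C.a=2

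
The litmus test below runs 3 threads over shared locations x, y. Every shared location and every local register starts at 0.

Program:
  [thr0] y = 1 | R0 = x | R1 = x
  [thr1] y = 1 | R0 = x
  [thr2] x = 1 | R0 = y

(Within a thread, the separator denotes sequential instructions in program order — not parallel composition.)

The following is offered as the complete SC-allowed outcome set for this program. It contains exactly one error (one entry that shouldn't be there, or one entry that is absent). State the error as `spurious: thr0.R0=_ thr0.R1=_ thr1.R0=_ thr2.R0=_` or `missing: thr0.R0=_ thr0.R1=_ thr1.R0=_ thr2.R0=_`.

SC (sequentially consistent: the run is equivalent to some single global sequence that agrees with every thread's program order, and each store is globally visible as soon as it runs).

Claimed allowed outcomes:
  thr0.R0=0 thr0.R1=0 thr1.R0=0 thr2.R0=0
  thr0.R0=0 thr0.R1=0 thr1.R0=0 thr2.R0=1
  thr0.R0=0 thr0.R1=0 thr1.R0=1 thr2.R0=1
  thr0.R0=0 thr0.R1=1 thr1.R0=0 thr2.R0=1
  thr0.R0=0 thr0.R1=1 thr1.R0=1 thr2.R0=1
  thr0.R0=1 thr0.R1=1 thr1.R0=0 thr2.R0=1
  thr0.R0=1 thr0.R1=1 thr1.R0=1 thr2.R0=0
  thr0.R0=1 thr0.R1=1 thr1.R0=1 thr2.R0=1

spurious: thr0.R0=0 thr0.R1=0 thr1.R0=0 thr2.R0=0

outcome vector order: (thr0.R0,thr0.R1,thr1.R0,thr2.R0)
SC: 7 outcomes — {(0,0,0,1); (0,0,1,1); (0,1,0,1); (0,1,1,1); (1,1,0,1); (1,1,1,0); (1,1,1,1)}
claimed∖SC = {(0,0,0,0)}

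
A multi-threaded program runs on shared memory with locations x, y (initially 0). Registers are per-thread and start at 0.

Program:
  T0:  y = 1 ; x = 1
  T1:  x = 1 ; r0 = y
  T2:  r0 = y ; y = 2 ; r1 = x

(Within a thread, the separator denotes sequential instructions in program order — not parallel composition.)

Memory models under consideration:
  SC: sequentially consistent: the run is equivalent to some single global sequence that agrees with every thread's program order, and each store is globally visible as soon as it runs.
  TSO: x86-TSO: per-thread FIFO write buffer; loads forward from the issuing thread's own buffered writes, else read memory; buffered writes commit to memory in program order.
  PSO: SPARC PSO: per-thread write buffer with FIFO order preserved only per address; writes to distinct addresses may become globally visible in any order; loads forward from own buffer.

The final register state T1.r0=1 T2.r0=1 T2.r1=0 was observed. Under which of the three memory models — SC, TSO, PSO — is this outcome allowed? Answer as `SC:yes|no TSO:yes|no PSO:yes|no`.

SC:no TSO:yes PSO:yes

outcome vector order: (T1.r0,T2.r0,T2.r1)
under SC → (0,0,1) (0,1,1) (1,0,0) (1,0,1) (1,1,1) (2,0,0) (2,0,1) (2,1,0) (2,1,1)
under TSO → (0,0,0) (0,0,1) (0,1,0) (0,1,1) (1,0,0) (1,0,1) (1,1,0) (1,1,1) (2,0,0) (2,0,1) (2,1,0) (2,1,1)
under PSO → (0,0,0) (0,0,1) (0,1,0) (0,1,1) (1,0,0) (1,0,1) (1,1,0) (1,1,1) (2,0,0) (2,0,1) (2,1,0) (2,1,1)
target (1,1,0) ∈ {TSO,PSO}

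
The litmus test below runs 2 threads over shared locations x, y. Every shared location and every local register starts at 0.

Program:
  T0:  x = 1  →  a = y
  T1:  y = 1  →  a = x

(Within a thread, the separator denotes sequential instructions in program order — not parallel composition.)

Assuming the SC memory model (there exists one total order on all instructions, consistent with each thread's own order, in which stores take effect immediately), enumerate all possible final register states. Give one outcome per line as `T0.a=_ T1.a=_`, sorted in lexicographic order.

T0.a=0 T1.a=1
T0.a=1 T1.a=0
T0.a=1 T1.a=1

outcome vector order: (T0.a,T1.a)
|SC outcomes| = 3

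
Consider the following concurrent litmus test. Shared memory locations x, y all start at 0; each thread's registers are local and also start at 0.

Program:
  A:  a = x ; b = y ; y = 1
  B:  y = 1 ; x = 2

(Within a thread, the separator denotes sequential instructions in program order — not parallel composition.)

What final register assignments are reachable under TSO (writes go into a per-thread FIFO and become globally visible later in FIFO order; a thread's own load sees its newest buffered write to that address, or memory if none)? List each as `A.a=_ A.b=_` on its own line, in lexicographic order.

outcome vector order: (A.a,A.b)
|TSO outcomes| = 3

A.a=0 A.b=0
A.a=0 A.b=1
A.a=2 A.b=1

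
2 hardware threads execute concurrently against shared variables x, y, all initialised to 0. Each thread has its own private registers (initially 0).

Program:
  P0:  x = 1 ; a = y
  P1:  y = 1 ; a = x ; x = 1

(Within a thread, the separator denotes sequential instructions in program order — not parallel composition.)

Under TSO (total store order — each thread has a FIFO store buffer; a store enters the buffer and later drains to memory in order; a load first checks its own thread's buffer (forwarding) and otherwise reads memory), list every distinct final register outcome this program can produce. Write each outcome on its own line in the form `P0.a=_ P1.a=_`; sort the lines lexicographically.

P0.a=0 P1.a=0
P0.a=0 P1.a=1
P0.a=1 P1.a=0
P0.a=1 P1.a=1

outcome vector order: (P0.a,P1.a)
|TSO outcomes| = 4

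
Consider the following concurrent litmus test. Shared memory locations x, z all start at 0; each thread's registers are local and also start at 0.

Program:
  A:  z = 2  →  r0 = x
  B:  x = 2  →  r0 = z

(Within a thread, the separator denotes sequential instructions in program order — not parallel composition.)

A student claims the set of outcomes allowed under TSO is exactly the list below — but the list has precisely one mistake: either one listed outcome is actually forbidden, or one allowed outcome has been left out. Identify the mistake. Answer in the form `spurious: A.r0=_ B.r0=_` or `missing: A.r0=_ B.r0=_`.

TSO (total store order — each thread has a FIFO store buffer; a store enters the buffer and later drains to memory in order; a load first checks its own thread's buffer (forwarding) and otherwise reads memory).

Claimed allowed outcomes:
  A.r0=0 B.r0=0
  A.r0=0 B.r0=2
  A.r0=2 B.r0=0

outcome vector order: (A.r0,B.r0)
under TSO → 00, 02, 20, 22
TSO∖claimed = {22}

missing: A.r0=2 B.r0=2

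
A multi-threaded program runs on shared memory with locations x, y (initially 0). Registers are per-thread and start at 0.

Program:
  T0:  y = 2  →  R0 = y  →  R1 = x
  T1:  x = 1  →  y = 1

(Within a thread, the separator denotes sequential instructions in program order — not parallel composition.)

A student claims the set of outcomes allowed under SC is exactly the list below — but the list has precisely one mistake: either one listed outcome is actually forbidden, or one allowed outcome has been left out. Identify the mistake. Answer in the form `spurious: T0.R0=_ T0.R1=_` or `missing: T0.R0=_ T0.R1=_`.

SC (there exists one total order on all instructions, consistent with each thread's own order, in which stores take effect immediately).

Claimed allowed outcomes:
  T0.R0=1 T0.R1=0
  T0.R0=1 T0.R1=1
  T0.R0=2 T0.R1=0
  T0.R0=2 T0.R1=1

outcome vector order: (T0.R0,T0.R1)
under SC → (1,1) (2,0) (2,1)
claimed∖SC = {(1,0)}

spurious: T0.R0=1 T0.R1=0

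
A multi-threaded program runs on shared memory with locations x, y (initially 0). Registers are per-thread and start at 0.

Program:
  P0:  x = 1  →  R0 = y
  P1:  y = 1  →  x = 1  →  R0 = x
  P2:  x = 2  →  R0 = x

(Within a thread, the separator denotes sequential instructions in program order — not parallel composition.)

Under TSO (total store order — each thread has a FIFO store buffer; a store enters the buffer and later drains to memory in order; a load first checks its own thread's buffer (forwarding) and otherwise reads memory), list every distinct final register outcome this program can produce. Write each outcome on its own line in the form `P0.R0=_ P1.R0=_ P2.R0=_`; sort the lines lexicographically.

P0.R0=0 P1.R0=1 P2.R0=1
P0.R0=0 P1.R0=1 P2.R0=2
P0.R0=0 P1.R0=2 P2.R0=1
P0.R0=0 P1.R0=2 P2.R0=2
P0.R0=1 P1.R0=1 P2.R0=1
P0.R0=1 P1.R0=1 P2.R0=2
P0.R0=1 P1.R0=2 P2.R0=1
P0.R0=1 P1.R0=2 P2.R0=2

outcome vector order: (P0.R0,P1.R0,P2.R0)
|TSO outcomes| = 8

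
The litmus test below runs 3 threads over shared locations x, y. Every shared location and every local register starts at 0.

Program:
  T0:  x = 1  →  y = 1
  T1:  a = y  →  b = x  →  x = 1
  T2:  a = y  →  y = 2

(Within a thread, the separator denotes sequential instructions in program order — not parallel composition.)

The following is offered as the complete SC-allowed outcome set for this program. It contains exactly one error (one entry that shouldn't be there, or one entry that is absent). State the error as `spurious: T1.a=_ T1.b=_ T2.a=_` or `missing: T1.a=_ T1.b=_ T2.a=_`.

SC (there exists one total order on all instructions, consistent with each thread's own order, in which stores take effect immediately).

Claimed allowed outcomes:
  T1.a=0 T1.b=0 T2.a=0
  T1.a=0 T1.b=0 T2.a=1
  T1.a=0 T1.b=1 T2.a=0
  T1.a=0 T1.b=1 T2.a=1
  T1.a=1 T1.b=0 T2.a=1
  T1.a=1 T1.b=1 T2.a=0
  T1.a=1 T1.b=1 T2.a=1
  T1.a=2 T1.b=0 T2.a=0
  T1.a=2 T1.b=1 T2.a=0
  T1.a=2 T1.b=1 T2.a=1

outcome vector order: (T1.a,T1.b,T2.a)
under SC → (0,0,0); (0,0,1); (0,1,0); (0,1,1); (1,1,0); (1,1,1); (2,0,0); (2,1,0); (2,1,1)
claimed∖SC = {(1,0,1)}

spurious: T1.a=1 T1.b=0 T2.a=1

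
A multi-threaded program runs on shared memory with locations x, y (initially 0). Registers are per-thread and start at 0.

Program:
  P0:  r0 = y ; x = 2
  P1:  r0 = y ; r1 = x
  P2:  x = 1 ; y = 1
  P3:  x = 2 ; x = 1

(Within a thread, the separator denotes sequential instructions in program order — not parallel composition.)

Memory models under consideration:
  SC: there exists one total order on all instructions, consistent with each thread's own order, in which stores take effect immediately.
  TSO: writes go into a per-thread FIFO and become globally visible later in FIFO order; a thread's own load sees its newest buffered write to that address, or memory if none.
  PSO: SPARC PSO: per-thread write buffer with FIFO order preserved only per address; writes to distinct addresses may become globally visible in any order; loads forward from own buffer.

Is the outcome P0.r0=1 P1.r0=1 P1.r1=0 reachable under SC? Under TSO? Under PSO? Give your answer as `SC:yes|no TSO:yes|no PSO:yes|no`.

outcome vector order: (P0.r0,P1.r0,P1.r1)
SC (10): <0 0 0>, <0 0 1>, <0 0 2>, <0 1 1>, <0 1 2>, <1 0 0>, <1 0 1>, <1 0 2>, <1 1 1>, <1 1 2>
TSO (10): <0 0 0>, <0 0 1>, <0 0 2>, <0 1 1>, <0 1 2>, <1 0 0>, <1 0 1>, <1 0 2>, <1 1 1>, <1 1 2>
PSO (12): <0 0 0>, <0 0 1>, <0 0 2>, <0 1 0>, <0 1 1>, <0 1 2>, <1 0 0>, <1 0 1>, <1 0 2>, <1 1 0>, <1 1 1>, <1 1 2>
target <1 1 0> ∈ {PSO}

SC:no TSO:no PSO:yes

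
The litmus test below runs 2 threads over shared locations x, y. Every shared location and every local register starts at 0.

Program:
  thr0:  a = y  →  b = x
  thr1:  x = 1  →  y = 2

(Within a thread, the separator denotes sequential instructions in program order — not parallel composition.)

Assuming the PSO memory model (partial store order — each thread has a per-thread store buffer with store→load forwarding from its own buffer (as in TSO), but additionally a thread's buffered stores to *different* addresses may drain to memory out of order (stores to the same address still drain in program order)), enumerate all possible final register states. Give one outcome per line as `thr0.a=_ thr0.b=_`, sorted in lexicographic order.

outcome vector order: (thr0.a,thr0.b)
|PSO outcomes| = 4

thr0.a=0 thr0.b=0
thr0.a=0 thr0.b=1
thr0.a=2 thr0.b=0
thr0.a=2 thr0.b=1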